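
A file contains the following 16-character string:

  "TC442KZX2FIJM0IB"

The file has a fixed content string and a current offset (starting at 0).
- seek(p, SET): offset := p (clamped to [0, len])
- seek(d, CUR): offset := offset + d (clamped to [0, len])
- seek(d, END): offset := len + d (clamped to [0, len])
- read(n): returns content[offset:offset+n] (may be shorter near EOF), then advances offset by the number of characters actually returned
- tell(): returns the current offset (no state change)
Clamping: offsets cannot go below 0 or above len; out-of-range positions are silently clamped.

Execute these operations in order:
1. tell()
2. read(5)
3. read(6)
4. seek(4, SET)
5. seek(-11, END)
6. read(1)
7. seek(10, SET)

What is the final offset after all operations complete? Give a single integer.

Answer: 10

Derivation:
After 1 (tell()): offset=0
After 2 (read(5)): returned 'TC442', offset=5
After 3 (read(6)): returned 'KZX2FI', offset=11
After 4 (seek(4, SET)): offset=4
After 5 (seek(-11, END)): offset=5
After 6 (read(1)): returned 'K', offset=6
After 7 (seek(10, SET)): offset=10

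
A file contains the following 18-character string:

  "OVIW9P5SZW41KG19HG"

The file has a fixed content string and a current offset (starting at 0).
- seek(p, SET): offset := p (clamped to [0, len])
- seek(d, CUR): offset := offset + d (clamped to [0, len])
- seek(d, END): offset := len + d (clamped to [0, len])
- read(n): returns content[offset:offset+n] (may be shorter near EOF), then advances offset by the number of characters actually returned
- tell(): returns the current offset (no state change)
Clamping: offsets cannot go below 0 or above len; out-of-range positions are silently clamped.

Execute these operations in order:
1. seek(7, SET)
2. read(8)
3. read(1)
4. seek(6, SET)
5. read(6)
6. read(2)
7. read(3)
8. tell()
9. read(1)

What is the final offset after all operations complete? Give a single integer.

Answer: 18

Derivation:
After 1 (seek(7, SET)): offset=7
After 2 (read(8)): returned 'SZW41KG1', offset=15
After 3 (read(1)): returned '9', offset=16
After 4 (seek(6, SET)): offset=6
After 5 (read(6)): returned '5SZW41', offset=12
After 6 (read(2)): returned 'KG', offset=14
After 7 (read(3)): returned '19H', offset=17
After 8 (tell()): offset=17
After 9 (read(1)): returned 'G', offset=18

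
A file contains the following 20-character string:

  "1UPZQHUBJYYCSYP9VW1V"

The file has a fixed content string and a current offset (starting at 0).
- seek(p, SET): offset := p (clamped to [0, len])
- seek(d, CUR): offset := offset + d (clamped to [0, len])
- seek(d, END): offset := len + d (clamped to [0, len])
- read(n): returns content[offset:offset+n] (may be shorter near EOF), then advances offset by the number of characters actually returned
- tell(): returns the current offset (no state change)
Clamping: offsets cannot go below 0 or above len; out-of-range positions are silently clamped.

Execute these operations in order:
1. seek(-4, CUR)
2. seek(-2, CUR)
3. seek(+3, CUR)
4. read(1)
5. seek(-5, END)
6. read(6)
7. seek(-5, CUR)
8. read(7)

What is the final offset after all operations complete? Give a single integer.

Answer: 20

Derivation:
After 1 (seek(-4, CUR)): offset=0
After 2 (seek(-2, CUR)): offset=0
After 3 (seek(+3, CUR)): offset=3
After 4 (read(1)): returned 'Z', offset=4
After 5 (seek(-5, END)): offset=15
After 6 (read(6)): returned '9VW1V', offset=20
After 7 (seek(-5, CUR)): offset=15
After 8 (read(7)): returned '9VW1V', offset=20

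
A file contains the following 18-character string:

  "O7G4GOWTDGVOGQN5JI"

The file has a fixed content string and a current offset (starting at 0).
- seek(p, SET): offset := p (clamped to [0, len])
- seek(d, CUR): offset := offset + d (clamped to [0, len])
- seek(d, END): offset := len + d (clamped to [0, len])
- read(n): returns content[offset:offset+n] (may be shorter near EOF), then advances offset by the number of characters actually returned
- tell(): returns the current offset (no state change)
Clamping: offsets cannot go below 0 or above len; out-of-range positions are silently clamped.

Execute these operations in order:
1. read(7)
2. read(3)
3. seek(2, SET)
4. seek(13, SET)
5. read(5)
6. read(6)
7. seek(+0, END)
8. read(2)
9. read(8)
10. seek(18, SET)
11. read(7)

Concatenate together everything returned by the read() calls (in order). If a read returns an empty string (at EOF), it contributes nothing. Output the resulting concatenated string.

Answer: O7G4GOWTDGQN5JI

Derivation:
After 1 (read(7)): returned 'O7G4GOW', offset=7
After 2 (read(3)): returned 'TDG', offset=10
After 3 (seek(2, SET)): offset=2
After 4 (seek(13, SET)): offset=13
After 5 (read(5)): returned 'QN5JI', offset=18
After 6 (read(6)): returned '', offset=18
After 7 (seek(+0, END)): offset=18
After 8 (read(2)): returned '', offset=18
After 9 (read(8)): returned '', offset=18
After 10 (seek(18, SET)): offset=18
After 11 (read(7)): returned '', offset=18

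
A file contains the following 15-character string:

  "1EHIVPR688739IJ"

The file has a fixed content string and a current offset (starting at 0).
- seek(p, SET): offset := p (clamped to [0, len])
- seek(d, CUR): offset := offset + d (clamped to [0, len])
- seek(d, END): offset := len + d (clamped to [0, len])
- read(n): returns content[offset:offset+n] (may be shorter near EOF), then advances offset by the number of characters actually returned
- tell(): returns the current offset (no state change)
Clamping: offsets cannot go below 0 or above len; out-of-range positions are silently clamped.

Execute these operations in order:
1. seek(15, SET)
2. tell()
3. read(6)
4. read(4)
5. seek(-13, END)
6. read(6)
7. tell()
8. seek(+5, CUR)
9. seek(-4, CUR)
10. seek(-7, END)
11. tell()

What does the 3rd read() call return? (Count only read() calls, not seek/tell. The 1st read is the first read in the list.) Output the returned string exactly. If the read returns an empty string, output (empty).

Answer: HIVPR6

Derivation:
After 1 (seek(15, SET)): offset=15
After 2 (tell()): offset=15
After 3 (read(6)): returned '', offset=15
After 4 (read(4)): returned '', offset=15
After 5 (seek(-13, END)): offset=2
After 6 (read(6)): returned 'HIVPR6', offset=8
After 7 (tell()): offset=8
After 8 (seek(+5, CUR)): offset=13
After 9 (seek(-4, CUR)): offset=9
After 10 (seek(-7, END)): offset=8
After 11 (tell()): offset=8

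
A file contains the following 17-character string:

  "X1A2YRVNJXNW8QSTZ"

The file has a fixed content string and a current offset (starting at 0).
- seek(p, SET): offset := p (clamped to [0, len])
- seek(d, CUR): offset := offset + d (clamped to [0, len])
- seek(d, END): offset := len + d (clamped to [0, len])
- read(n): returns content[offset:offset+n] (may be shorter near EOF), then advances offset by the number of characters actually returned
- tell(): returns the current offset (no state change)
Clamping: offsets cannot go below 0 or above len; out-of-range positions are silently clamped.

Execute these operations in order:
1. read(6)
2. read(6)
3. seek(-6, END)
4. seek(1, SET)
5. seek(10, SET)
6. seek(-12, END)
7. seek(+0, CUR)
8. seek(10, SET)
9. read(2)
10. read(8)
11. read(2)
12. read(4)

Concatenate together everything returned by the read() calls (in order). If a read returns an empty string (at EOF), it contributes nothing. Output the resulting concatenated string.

Answer: X1A2YRVNJXNWNW8QSTZ

Derivation:
After 1 (read(6)): returned 'X1A2YR', offset=6
After 2 (read(6)): returned 'VNJXNW', offset=12
After 3 (seek(-6, END)): offset=11
After 4 (seek(1, SET)): offset=1
After 5 (seek(10, SET)): offset=10
After 6 (seek(-12, END)): offset=5
After 7 (seek(+0, CUR)): offset=5
After 8 (seek(10, SET)): offset=10
After 9 (read(2)): returned 'NW', offset=12
After 10 (read(8)): returned '8QSTZ', offset=17
After 11 (read(2)): returned '', offset=17
After 12 (read(4)): returned '', offset=17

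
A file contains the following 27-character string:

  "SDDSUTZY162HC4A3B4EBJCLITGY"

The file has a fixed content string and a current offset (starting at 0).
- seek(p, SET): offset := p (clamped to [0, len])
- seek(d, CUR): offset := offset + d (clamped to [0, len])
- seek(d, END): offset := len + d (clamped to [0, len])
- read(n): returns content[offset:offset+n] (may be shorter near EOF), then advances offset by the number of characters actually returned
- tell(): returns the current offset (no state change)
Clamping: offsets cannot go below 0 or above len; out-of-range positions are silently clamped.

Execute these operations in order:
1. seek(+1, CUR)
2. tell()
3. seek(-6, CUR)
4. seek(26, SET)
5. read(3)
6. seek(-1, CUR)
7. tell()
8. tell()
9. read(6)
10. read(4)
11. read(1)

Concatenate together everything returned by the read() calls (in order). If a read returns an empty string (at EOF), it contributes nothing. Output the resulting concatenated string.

After 1 (seek(+1, CUR)): offset=1
After 2 (tell()): offset=1
After 3 (seek(-6, CUR)): offset=0
After 4 (seek(26, SET)): offset=26
After 5 (read(3)): returned 'Y', offset=27
After 6 (seek(-1, CUR)): offset=26
After 7 (tell()): offset=26
After 8 (tell()): offset=26
After 9 (read(6)): returned 'Y', offset=27
After 10 (read(4)): returned '', offset=27
After 11 (read(1)): returned '', offset=27

Answer: YY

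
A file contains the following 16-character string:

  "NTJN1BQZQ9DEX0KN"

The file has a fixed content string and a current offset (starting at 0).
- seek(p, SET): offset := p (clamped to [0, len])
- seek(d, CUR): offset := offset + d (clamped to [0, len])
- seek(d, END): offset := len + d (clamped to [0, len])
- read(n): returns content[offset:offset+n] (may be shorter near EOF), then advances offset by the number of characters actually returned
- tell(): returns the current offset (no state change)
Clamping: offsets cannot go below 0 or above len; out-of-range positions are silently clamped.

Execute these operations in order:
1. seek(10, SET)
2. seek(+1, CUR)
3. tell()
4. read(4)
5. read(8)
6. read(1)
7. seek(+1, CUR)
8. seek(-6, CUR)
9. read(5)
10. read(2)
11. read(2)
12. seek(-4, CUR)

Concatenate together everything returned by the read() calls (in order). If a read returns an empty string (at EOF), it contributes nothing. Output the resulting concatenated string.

Answer: EX0KNDEX0KN

Derivation:
After 1 (seek(10, SET)): offset=10
After 2 (seek(+1, CUR)): offset=11
After 3 (tell()): offset=11
After 4 (read(4)): returned 'EX0K', offset=15
After 5 (read(8)): returned 'N', offset=16
After 6 (read(1)): returned '', offset=16
After 7 (seek(+1, CUR)): offset=16
After 8 (seek(-6, CUR)): offset=10
After 9 (read(5)): returned 'DEX0K', offset=15
After 10 (read(2)): returned 'N', offset=16
After 11 (read(2)): returned '', offset=16
After 12 (seek(-4, CUR)): offset=12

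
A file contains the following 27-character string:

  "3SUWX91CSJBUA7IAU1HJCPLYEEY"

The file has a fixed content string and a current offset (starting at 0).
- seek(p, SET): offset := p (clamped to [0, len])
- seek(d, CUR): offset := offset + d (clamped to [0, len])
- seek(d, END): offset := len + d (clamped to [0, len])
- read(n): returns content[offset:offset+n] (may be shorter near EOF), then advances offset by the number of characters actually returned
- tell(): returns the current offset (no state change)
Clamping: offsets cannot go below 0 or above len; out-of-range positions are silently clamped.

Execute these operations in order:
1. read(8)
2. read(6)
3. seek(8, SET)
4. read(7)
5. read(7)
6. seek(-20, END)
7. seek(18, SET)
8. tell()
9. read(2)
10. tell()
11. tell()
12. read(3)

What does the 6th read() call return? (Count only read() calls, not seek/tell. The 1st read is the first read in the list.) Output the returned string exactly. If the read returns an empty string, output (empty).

Answer: CPL

Derivation:
After 1 (read(8)): returned '3SUWX91C', offset=8
After 2 (read(6)): returned 'SJBUA7', offset=14
After 3 (seek(8, SET)): offset=8
After 4 (read(7)): returned 'SJBUA7I', offset=15
After 5 (read(7)): returned 'AU1HJCP', offset=22
After 6 (seek(-20, END)): offset=7
After 7 (seek(18, SET)): offset=18
After 8 (tell()): offset=18
After 9 (read(2)): returned 'HJ', offset=20
After 10 (tell()): offset=20
After 11 (tell()): offset=20
After 12 (read(3)): returned 'CPL', offset=23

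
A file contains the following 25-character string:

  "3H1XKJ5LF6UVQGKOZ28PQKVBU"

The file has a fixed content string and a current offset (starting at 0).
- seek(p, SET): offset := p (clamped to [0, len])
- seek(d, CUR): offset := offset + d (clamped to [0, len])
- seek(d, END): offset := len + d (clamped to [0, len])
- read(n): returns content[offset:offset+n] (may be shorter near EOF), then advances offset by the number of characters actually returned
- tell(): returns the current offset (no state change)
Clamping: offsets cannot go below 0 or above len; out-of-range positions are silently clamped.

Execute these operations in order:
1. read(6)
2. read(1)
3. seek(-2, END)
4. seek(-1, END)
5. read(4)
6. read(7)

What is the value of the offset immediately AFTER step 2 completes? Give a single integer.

Answer: 7

Derivation:
After 1 (read(6)): returned '3H1XKJ', offset=6
After 2 (read(1)): returned '5', offset=7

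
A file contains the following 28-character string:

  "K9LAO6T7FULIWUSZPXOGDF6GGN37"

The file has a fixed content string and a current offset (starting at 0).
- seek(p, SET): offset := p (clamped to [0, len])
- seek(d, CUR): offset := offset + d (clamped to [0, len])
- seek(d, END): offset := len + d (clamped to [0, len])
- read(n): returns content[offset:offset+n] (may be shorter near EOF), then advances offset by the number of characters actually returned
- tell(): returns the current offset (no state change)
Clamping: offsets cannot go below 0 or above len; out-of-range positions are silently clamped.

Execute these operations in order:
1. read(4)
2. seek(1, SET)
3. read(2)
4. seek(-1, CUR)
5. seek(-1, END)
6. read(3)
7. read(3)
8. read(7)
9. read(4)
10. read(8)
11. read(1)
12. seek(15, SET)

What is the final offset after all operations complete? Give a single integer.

Answer: 15

Derivation:
After 1 (read(4)): returned 'K9LA', offset=4
After 2 (seek(1, SET)): offset=1
After 3 (read(2)): returned '9L', offset=3
After 4 (seek(-1, CUR)): offset=2
After 5 (seek(-1, END)): offset=27
After 6 (read(3)): returned '7', offset=28
After 7 (read(3)): returned '', offset=28
After 8 (read(7)): returned '', offset=28
After 9 (read(4)): returned '', offset=28
After 10 (read(8)): returned '', offset=28
After 11 (read(1)): returned '', offset=28
After 12 (seek(15, SET)): offset=15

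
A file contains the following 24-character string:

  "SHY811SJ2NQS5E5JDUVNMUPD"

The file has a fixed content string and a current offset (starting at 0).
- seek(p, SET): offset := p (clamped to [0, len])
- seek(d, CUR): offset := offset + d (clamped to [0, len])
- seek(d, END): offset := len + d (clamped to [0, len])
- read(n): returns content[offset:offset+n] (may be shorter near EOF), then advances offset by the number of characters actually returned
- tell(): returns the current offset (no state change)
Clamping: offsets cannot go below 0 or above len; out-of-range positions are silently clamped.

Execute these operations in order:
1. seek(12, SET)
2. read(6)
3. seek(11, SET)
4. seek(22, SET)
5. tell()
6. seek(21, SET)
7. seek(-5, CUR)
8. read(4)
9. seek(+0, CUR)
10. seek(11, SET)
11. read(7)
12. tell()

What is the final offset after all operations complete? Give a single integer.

Answer: 18

Derivation:
After 1 (seek(12, SET)): offset=12
After 2 (read(6)): returned '5E5JDU', offset=18
After 3 (seek(11, SET)): offset=11
After 4 (seek(22, SET)): offset=22
After 5 (tell()): offset=22
After 6 (seek(21, SET)): offset=21
After 7 (seek(-5, CUR)): offset=16
After 8 (read(4)): returned 'DUVN', offset=20
After 9 (seek(+0, CUR)): offset=20
After 10 (seek(11, SET)): offset=11
After 11 (read(7)): returned 'S5E5JDU', offset=18
After 12 (tell()): offset=18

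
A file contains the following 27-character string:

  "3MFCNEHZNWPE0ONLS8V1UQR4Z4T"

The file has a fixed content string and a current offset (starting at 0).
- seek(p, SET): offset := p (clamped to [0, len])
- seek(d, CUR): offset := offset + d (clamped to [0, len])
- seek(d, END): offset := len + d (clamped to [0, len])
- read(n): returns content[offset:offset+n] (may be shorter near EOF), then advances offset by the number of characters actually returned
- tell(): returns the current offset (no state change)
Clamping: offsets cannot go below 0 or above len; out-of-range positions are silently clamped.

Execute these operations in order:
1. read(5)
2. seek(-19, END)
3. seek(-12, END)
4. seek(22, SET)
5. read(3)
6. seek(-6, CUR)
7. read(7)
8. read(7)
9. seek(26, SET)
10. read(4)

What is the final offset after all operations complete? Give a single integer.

After 1 (read(5)): returned '3MFCN', offset=5
After 2 (seek(-19, END)): offset=8
After 3 (seek(-12, END)): offset=15
After 4 (seek(22, SET)): offset=22
After 5 (read(3)): returned 'R4Z', offset=25
After 6 (seek(-6, CUR)): offset=19
After 7 (read(7)): returned '1UQR4Z4', offset=26
After 8 (read(7)): returned 'T', offset=27
After 9 (seek(26, SET)): offset=26
After 10 (read(4)): returned 'T', offset=27

Answer: 27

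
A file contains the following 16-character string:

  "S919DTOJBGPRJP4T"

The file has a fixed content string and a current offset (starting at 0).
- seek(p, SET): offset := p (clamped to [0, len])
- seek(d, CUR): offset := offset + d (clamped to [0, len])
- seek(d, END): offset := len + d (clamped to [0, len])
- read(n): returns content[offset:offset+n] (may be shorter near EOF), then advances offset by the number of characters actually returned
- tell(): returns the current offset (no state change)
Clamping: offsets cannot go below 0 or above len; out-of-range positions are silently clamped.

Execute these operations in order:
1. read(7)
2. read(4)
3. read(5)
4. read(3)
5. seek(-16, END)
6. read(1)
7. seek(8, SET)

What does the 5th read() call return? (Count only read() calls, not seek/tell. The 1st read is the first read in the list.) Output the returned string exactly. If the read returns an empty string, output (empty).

After 1 (read(7)): returned 'S919DTO', offset=7
After 2 (read(4)): returned 'JBGP', offset=11
After 3 (read(5)): returned 'RJP4T', offset=16
After 4 (read(3)): returned '', offset=16
After 5 (seek(-16, END)): offset=0
After 6 (read(1)): returned 'S', offset=1
After 7 (seek(8, SET)): offset=8

Answer: S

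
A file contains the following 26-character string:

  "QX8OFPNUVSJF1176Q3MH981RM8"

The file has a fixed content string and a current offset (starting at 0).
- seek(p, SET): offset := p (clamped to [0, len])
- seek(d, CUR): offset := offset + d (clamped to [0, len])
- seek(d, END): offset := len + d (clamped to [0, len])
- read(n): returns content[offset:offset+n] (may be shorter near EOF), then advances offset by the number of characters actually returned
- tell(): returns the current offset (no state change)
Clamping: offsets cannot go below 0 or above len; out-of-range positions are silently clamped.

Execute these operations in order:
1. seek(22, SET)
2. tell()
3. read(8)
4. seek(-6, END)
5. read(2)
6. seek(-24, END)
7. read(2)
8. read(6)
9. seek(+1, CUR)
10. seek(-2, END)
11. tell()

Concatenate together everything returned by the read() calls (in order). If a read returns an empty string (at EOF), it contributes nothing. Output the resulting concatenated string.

Answer: 1RM8988OFPNUVS

Derivation:
After 1 (seek(22, SET)): offset=22
After 2 (tell()): offset=22
After 3 (read(8)): returned '1RM8', offset=26
After 4 (seek(-6, END)): offset=20
After 5 (read(2)): returned '98', offset=22
After 6 (seek(-24, END)): offset=2
After 7 (read(2)): returned '8O', offset=4
After 8 (read(6)): returned 'FPNUVS', offset=10
After 9 (seek(+1, CUR)): offset=11
After 10 (seek(-2, END)): offset=24
After 11 (tell()): offset=24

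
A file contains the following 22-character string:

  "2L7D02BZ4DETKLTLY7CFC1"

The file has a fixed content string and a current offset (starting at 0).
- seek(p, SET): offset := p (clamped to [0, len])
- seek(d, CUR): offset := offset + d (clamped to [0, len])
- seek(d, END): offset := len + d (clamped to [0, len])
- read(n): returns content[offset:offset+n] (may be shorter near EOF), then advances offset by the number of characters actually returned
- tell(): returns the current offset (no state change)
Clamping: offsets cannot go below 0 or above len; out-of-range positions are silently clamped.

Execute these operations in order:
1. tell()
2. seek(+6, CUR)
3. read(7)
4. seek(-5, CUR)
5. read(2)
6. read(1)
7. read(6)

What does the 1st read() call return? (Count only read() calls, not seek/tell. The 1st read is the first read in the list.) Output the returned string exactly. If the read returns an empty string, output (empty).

Answer: BZ4DETK

Derivation:
After 1 (tell()): offset=0
After 2 (seek(+6, CUR)): offset=6
After 3 (read(7)): returned 'BZ4DETK', offset=13
After 4 (seek(-5, CUR)): offset=8
After 5 (read(2)): returned '4D', offset=10
After 6 (read(1)): returned 'E', offset=11
After 7 (read(6)): returned 'TKLTLY', offset=17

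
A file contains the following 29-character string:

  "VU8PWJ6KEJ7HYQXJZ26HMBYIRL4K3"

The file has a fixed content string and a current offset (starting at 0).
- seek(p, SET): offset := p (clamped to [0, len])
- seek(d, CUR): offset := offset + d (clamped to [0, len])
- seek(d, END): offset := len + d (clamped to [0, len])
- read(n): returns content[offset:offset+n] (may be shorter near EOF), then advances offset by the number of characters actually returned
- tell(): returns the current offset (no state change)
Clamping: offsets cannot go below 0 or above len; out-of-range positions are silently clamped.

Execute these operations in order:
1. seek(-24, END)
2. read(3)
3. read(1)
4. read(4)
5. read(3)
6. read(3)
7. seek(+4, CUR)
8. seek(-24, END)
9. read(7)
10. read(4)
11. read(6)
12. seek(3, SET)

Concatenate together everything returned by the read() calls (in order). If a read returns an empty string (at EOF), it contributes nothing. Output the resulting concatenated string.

Answer: J6KEJ7HYQXJZ26J6KEJ7HYQXJZ26HMB

Derivation:
After 1 (seek(-24, END)): offset=5
After 2 (read(3)): returned 'J6K', offset=8
After 3 (read(1)): returned 'E', offset=9
After 4 (read(4)): returned 'J7HY', offset=13
After 5 (read(3)): returned 'QXJ', offset=16
After 6 (read(3)): returned 'Z26', offset=19
After 7 (seek(+4, CUR)): offset=23
After 8 (seek(-24, END)): offset=5
After 9 (read(7)): returned 'J6KEJ7H', offset=12
After 10 (read(4)): returned 'YQXJ', offset=16
After 11 (read(6)): returned 'Z26HMB', offset=22
After 12 (seek(3, SET)): offset=3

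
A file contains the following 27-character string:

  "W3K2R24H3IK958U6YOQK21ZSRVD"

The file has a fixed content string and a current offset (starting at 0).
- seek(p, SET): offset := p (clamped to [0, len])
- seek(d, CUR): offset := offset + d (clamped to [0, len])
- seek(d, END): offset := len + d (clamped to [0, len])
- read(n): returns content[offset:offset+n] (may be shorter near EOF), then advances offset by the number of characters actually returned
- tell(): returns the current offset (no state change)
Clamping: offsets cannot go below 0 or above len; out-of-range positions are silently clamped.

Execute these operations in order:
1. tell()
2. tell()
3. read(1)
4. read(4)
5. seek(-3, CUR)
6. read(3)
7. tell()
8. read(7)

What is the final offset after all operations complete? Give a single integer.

Answer: 12

Derivation:
After 1 (tell()): offset=0
After 2 (tell()): offset=0
After 3 (read(1)): returned 'W', offset=1
After 4 (read(4)): returned '3K2R', offset=5
After 5 (seek(-3, CUR)): offset=2
After 6 (read(3)): returned 'K2R', offset=5
After 7 (tell()): offset=5
After 8 (read(7)): returned '24H3IK9', offset=12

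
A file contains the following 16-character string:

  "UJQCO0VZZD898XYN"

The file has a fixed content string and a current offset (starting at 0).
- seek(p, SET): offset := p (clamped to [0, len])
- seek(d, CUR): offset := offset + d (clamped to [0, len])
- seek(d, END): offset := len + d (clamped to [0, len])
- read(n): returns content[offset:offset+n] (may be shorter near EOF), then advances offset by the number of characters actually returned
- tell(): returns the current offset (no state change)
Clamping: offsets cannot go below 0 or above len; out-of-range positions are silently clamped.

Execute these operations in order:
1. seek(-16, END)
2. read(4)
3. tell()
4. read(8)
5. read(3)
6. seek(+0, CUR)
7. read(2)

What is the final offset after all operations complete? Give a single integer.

After 1 (seek(-16, END)): offset=0
After 2 (read(4)): returned 'UJQC', offset=4
After 3 (tell()): offset=4
After 4 (read(8)): returned 'O0VZZD89', offset=12
After 5 (read(3)): returned '8XY', offset=15
After 6 (seek(+0, CUR)): offset=15
After 7 (read(2)): returned 'N', offset=16

Answer: 16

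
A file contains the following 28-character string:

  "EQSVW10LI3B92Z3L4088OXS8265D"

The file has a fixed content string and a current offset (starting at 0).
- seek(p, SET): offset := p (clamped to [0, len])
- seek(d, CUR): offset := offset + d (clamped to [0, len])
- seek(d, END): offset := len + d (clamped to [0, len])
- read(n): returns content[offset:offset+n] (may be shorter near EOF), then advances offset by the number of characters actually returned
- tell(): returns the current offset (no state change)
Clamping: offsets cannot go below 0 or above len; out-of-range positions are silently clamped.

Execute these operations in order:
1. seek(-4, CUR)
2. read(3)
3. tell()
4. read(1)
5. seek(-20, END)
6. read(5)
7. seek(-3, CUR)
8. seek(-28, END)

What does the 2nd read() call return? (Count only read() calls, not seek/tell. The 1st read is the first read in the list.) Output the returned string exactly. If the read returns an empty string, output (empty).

Answer: V

Derivation:
After 1 (seek(-4, CUR)): offset=0
After 2 (read(3)): returned 'EQS', offset=3
After 3 (tell()): offset=3
After 4 (read(1)): returned 'V', offset=4
After 5 (seek(-20, END)): offset=8
After 6 (read(5)): returned 'I3B92', offset=13
After 7 (seek(-3, CUR)): offset=10
After 8 (seek(-28, END)): offset=0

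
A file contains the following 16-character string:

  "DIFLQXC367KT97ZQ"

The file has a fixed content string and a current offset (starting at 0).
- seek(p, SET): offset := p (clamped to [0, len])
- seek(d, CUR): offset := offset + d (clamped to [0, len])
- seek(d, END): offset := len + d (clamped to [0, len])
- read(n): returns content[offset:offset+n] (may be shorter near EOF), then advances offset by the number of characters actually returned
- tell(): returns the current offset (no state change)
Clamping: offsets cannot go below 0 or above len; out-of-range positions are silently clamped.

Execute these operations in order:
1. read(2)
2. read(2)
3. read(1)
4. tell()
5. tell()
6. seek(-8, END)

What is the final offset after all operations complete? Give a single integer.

After 1 (read(2)): returned 'DI', offset=2
After 2 (read(2)): returned 'FL', offset=4
After 3 (read(1)): returned 'Q', offset=5
After 4 (tell()): offset=5
After 5 (tell()): offset=5
After 6 (seek(-8, END)): offset=8

Answer: 8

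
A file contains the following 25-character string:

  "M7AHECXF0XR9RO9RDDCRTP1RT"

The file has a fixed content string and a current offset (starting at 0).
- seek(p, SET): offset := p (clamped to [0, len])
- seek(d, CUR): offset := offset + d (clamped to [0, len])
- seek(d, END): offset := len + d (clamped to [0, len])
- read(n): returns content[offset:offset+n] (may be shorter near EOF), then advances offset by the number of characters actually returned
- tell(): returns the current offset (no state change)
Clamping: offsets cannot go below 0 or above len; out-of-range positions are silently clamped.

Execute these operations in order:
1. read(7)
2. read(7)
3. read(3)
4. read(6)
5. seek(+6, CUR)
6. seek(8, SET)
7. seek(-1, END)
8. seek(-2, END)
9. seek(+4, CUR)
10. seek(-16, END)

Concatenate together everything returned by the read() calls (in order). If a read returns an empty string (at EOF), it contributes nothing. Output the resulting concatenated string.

After 1 (read(7)): returned 'M7AHECX', offset=7
After 2 (read(7)): returned 'F0XR9RO', offset=14
After 3 (read(3)): returned '9RD', offset=17
After 4 (read(6)): returned 'DCRTP1', offset=23
After 5 (seek(+6, CUR)): offset=25
After 6 (seek(8, SET)): offset=8
After 7 (seek(-1, END)): offset=24
After 8 (seek(-2, END)): offset=23
After 9 (seek(+4, CUR)): offset=25
After 10 (seek(-16, END)): offset=9

Answer: M7AHECXF0XR9RO9RDDCRTP1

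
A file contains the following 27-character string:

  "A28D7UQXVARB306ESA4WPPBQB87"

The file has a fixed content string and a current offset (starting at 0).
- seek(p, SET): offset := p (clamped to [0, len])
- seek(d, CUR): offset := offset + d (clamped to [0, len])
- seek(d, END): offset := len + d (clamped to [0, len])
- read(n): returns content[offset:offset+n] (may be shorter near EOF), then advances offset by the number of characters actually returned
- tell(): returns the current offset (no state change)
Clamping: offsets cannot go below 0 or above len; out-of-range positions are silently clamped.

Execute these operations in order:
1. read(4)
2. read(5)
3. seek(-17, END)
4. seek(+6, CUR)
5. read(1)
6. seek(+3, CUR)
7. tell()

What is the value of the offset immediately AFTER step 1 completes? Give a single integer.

Answer: 4

Derivation:
After 1 (read(4)): returned 'A28D', offset=4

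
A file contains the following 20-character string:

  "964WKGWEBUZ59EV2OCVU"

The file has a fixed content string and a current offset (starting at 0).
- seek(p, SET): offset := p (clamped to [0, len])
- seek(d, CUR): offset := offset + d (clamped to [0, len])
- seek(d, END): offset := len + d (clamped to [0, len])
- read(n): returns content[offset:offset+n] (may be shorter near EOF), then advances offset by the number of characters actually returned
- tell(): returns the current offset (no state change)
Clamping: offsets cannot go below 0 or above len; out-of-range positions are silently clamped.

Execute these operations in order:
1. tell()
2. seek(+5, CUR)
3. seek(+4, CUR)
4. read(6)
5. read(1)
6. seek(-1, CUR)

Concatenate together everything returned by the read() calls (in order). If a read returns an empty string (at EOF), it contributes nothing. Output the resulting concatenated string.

After 1 (tell()): offset=0
After 2 (seek(+5, CUR)): offset=5
After 3 (seek(+4, CUR)): offset=9
After 4 (read(6)): returned 'UZ59EV', offset=15
After 5 (read(1)): returned '2', offset=16
After 6 (seek(-1, CUR)): offset=15

Answer: UZ59EV2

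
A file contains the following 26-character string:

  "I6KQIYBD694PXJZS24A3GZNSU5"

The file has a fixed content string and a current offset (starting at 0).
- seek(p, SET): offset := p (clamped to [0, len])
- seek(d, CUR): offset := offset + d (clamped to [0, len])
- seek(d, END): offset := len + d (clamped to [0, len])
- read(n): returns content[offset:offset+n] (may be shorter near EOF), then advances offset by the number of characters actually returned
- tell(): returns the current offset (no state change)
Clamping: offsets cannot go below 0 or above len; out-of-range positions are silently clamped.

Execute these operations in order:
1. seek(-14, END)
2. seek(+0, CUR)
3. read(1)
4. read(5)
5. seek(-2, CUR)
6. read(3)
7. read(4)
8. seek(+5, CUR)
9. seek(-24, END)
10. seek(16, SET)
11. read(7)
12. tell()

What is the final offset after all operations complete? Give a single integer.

Answer: 23

Derivation:
After 1 (seek(-14, END)): offset=12
After 2 (seek(+0, CUR)): offset=12
After 3 (read(1)): returned 'X', offset=13
After 4 (read(5)): returned 'JZS24', offset=18
After 5 (seek(-2, CUR)): offset=16
After 6 (read(3)): returned '24A', offset=19
After 7 (read(4)): returned '3GZN', offset=23
After 8 (seek(+5, CUR)): offset=26
After 9 (seek(-24, END)): offset=2
After 10 (seek(16, SET)): offset=16
After 11 (read(7)): returned '24A3GZN', offset=23
After 12 (tell()): offset=23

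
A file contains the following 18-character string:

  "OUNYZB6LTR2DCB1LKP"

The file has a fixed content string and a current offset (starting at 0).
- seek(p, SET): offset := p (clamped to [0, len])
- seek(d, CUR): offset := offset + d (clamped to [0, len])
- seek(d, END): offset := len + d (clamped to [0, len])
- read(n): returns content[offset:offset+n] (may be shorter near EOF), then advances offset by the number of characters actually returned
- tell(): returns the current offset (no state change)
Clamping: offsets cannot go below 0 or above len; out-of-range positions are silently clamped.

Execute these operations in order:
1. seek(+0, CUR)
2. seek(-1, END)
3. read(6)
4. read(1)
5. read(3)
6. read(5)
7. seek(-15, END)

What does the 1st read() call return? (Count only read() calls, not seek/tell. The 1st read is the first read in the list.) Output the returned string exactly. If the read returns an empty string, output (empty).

Answer: P

Derivation:
After 1 (seek(+0, CUR)): offset=0
After 2 (seek(-1, END)): offset=17
After 3 (read(6)): returned 'P', offset=18
After 4 (read(1)): returned '', offset=18
After 5 (read(3)): returned '', offset=18
After 6 (read(5)): returned '', offset=18
After 7 (seek(-15, END)): offset=3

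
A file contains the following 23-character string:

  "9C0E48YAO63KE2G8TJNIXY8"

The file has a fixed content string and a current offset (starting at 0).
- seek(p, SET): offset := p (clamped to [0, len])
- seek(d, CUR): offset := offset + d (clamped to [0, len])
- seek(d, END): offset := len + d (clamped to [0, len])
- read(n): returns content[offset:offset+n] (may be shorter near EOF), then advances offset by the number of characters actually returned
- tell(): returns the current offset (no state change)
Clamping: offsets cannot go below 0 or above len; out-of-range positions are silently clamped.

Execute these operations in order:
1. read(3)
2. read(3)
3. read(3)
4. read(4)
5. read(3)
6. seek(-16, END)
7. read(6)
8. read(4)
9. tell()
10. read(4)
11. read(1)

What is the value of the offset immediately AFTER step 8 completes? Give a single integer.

Answer: 17

Derivation:
After 1 (read(3)): returned '9C0', offset=3
After 2 (read(3)): returned 'E48', offset=6
After 3 (read(3)): returned 'YAO', offset=9
After 4 (read(4)): returned '63KE', offset=13
After 5 (read(3)): returned '2G8', offset=16
After 6 (seek(-16, END)): offset=7
After 7 (read(6)): returned 'AO63KE', offset=13
After 8 (read(4)): returned '2G8T', offset=17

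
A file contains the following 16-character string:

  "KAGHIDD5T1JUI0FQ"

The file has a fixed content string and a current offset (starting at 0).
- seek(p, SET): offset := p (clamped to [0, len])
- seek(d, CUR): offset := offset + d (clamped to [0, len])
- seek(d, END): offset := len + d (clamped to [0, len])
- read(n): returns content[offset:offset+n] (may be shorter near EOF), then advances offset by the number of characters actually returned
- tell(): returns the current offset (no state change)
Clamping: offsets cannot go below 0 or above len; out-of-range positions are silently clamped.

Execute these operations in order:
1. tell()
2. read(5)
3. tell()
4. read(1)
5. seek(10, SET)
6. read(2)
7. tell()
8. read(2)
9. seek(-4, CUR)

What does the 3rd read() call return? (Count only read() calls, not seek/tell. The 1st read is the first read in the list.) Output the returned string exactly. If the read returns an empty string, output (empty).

Answer: JU

Derivation:
After 1 (tell()): offset=0
After 2 (read(5)): returned 'KAGHI', offset=5
After 3 (tell()): offset=5
After 4 (read(1)): returned 'D', offset=6
After 5 (seek(10, SET)): offset=10
After 6 (read(2)): returned 'JU', offset=12
After 7 (tell()): offset=12
After 8 (read(2)): returned 'I0', offset=14
After 9 (seek(-4, CUR)): offset=10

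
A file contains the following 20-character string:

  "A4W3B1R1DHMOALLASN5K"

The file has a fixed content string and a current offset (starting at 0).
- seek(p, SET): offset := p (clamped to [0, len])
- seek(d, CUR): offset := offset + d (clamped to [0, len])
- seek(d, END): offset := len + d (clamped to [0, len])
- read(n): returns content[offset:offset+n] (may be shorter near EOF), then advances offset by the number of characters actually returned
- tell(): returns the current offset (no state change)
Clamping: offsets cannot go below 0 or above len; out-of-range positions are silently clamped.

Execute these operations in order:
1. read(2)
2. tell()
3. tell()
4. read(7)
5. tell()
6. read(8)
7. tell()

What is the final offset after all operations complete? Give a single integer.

After 1 (read(2)): returned 'A4', offset=2
After 2 (tell()): offset=2
After 3 (tell()): offset=2
After 4 (read(7)): returned 'W3B1R1D', offset=9
After 5 (tell()): offset=9
After 6 (read(8)): returned 'HMOALLAS', offset=17
After 7 (tell()): offset=17

Answer: 17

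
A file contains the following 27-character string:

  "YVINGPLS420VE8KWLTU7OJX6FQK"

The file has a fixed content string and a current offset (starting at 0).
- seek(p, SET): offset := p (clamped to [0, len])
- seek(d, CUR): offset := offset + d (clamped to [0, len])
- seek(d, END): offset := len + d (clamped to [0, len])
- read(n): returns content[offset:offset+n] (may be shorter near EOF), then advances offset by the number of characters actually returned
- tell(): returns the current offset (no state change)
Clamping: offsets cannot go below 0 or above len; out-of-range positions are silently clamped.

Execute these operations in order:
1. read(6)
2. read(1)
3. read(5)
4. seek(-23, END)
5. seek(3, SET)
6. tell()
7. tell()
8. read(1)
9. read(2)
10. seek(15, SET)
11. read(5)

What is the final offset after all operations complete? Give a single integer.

Answer: 20

Derivation:
After 1 (read(6)): returned 'YVINGP', offset=6
After 2 (read(1)): returned 'L', offset=7
After 3 (read(5)): returned 'S420V', offset=12
After 4 (seek(-23, END)): offset=4
After 5 (seek(3, SET)): offset=3
After 6 (tell()): offset=3
After 7 (tell()): offset=3
After 8 (read(1)): returned 'N', offset=4
After 9 (read(2)): returned 'GP', offset=6
After 10 (seek(15, SET)): offset=15
After 11 (read(5)): returned 'WLTU7', offset=20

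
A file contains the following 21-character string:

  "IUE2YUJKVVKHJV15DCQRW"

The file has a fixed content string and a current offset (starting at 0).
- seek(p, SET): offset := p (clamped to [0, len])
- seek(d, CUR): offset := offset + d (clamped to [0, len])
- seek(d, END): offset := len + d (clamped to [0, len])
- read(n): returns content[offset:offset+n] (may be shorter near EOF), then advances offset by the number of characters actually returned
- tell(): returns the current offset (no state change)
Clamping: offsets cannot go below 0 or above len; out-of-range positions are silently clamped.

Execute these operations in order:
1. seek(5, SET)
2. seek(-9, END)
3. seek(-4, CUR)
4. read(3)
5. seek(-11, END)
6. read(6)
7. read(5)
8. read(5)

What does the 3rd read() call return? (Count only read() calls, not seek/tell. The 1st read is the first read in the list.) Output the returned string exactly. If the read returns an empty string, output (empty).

Answer: DCQRW

Derivation:
After 1 (seek(5, SET)): offset=5
After 2 (seek(-9, END)): offset=12
After 3 (seek(-4, CUR)): offset=8
After 4 (read(3)): returned 'VVK', offset=11
After 5 (seek(-11, END)): offset=10
After 6 (read(6)): returned 'KHJV15', offset=16
After 7 (read(5)): returned 'DCQRW', offset=21
After 8 (read(5)): returned '', offset=21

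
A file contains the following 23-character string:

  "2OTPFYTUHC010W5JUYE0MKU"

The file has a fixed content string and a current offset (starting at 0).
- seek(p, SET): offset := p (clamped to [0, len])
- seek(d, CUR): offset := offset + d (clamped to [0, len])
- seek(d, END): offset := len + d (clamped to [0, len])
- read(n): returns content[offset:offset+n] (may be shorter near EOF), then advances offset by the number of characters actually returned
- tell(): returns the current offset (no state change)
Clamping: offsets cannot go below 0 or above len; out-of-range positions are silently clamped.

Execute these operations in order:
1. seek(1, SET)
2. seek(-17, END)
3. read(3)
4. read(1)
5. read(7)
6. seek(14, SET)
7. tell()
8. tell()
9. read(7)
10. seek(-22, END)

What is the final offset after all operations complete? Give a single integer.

Answer: 1

Derivation:
After 1 (seek(1, SET)): offset=1
After 2 (seek(-17, END)): offset=6
After 3 (read(3)): returned 'TUH', offset=9
After 4 (read(1)): returned 'C', offset=10
After 5 (read(7)): returned '010W5JU', offset=17
After 6 (seek(14, SET)): offset=14
After 7 (tell()): offset=14
After 8 (tell()): offset=14
After 9 (read(7)): returned '5JUYE0M', offset=21
After 10 (seek(-22, END)): offset=1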